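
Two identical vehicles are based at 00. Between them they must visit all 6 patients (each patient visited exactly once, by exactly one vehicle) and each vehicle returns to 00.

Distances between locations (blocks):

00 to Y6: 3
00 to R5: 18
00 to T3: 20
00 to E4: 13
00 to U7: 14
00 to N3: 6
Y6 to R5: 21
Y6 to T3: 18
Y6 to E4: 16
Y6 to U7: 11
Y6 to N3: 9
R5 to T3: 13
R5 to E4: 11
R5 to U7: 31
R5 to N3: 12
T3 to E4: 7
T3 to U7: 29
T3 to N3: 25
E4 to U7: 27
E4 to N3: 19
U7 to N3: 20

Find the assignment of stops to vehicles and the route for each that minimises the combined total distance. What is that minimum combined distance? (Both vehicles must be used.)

Minimum combined distance: 79 blocks.

There are 2^5 − 1 = 31 ways to divide the 6 stops into two non-empty groups. For each, the best each vehicle can do is its own shortest tour through its group:
  {Y6} + {R5, T3, E4, U7, N3}: 6 + 79 = 85
  {R5} + {Y6, T3, E4, U7, N3}: 36 + 75 = 111
  {Y6, R5} + {T3, E4, U7, N3}: 42 + 75 = 117
  {T3} + {Y6, R5, E4, U7, N3}: 40 + 70 = 110
  {Y6, T3} + {R5, E4, U7, N3}: 41 + 70 = 111
  {R5, T3} + {Y6, E4, U7, N3}: 51 + 66 = 117
  … (31 splits in total)
  {Y6, U7} + {R5, T3, E4, N3}: 28 + 51 = 79  ← best
Best: vehicle 1 00 → Y6 → U7 → 00 = 28; vehicle 2 00 → E4 → T3 → R5 → N3 → 00 = 51; combined 79.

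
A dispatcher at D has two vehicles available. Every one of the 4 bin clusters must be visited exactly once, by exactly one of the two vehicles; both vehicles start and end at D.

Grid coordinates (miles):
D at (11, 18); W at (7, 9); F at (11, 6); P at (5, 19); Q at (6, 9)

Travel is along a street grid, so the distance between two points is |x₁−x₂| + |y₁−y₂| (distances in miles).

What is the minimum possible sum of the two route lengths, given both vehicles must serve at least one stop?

Minimum combined distance: 48 miles.

There are 2^3 − 1 = 7 ways to divide the 4 stops into two non-empty groups. For each, the best each vehicle can do is its own shortest tour through its group:
  {W} + {F, P, Q}: 26 + 38 = 64
  {F} + {W, P, Q}: 24 + 32 = 56
  {W, F} + {P, Q}: 32 + 32 = 64
  {P} + {W, F, Q}: 14 + 34 = 48
  {W, P} + {F, Q}: 32 + 34 = 66
  {F, P} + {W, Q}: 38 + 28 = 66
  … (7 splits in total)
Best: vehicle 1 D → P → D = 14; vehicle 2 D → W → Q → F → D = 34; combined 48.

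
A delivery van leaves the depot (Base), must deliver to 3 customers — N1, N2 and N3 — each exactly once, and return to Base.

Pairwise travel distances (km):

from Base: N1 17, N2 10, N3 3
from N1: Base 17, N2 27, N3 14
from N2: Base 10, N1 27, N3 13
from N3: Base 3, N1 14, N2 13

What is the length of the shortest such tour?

Minimum total distance: 54 km.

With 3 stops there are 3!/2 = 3 distinct round trips (a route and its reverse cost the same).
Base → N1 → N2 → N3 → Base: 17+27+13+3 = 60
Base → N1 → N3 → N2 → Base: 17+14+13+10 = 54
Base → N2 → N1 → N3 → Base: 10+27+14+3 = 54
The minimum is 54.
One optimal route: Base → N1 → N3 → N2 → Base (or its reverse).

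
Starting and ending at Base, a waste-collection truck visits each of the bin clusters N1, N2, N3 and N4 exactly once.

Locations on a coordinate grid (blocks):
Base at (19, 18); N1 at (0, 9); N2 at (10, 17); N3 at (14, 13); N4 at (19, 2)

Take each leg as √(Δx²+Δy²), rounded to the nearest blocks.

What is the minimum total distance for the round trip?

With 4 stops there are 4!/2 = 12 distinct round trips (a route and its reverse cost the same).
Base - N1 - N2 - N3 - N4 - Base: 21+13+6+12+16 = 68
Base - N1 - N2 - N4 - N3 - Base: 21+13+17+12+7 = 70
Base - N1 - N3 - N2 - N4 - Base: 21+15+6+17+16 = 75
Base - N1 - N3 - N4 - N2 - Base: 21+15+12+17+9 = 74
Base - N1 - N4 - N2 - N3 - Base: 21+20+17+6+7 = 71
Base - N1 - N4 - N3 - N2 - Base: 21+20+12+6+9 = 68
Base - N2 - N1 - N3 - N4 - Base: 9+13+15+12+16 = 65
Base - N2 - N1 - N4 - N3 - Base: 9+13+20+12+7 = 61
Base - N2 - N3 - N1 - N4 - Base: 9+6+15+20+16 = 66
Base - N2 - N4 - N1 - N3 - Base: 9+17+20+15+7 = 68
Base - N3 - N1 - N2 - N4 - Base: 7+15+13+17+16 = 68
Base - N3 - N2 - N1 - N4 - Base: 7+6+13+20+16 = 62
The minimum is 61.
One optimal route: Base → N2 → N1 → N4 → N3 → Base (or its reverse).

Minimum total distance: 61 blocks.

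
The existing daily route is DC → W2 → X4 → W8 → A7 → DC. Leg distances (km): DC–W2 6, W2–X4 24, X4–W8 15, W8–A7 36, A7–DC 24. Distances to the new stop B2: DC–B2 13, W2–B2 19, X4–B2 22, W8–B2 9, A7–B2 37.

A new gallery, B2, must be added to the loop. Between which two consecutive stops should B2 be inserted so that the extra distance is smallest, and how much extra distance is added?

Insertion cost between consecutive stops i–j is d(i,B2) + d(B2,j) − d(i,j):
  between DC and W2: 13 + 19 − 6 = 26
  between W2 and X4: 19 + 22 − 24 = 17
  between X4 and W8: 22 + 9 − 15 = 16
  between W8 and A7: 9 + 37 − 36 = 10
  between A7 and DC: 37 + 13 − 24 = 26
Cheapest insertion is between W8 and A7, adding 10.
New total = 105 + 10 = 115.

Adding 10 km by placing B2 on the W8–A7 leg.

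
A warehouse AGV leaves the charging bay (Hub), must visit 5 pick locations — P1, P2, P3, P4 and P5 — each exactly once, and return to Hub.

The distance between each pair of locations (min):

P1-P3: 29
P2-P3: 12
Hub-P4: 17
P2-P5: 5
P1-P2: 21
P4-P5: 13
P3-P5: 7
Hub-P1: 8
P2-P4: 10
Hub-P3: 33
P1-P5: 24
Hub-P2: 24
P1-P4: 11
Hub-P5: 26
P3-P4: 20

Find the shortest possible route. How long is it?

With 5 stops there are 5!/2 = 60 distinct round trips (a route and its reverse cost the same).
Hub - P1 - P2 - P3 - P4 - P5 - Hub: 8+21+12+20+13+26 = 100
Hub - P1 - P2 - P3 - P5 - P4 - Hub: 8+21+12+7+13+17 = 78
Hub - P1 - P2 - P4 - P3 - P5 - Hub: 8+21+10+20+7+26 = 92
Hub - P1 - P2 - P4 - P5 - P3 - Hub: 8+21+10+13+7+33 = 92
Hub - P1 - P2 - P5 - P3 - P4 - Hub: 8+21+5+7+20+17 = 78
Hub - P1 - P2 - P5 - P4 - P3 - Hub: 8+21+5+13+20+33 = 100
Hub - P1 - P3 - P2 - P4 - P5 - Hub: 8+29+12+10+13+26 = 98
Hub - P1 - P3 - P2 - P5 - P4 - Hub: 8+29+12+5+13+17 = 84
Hub - P1 - P3 - P4 - P2 - P5 - Hub: 8+29+20+10+5+26 = 98
Hub - P1 - P3 - P4 - P5 - P2 - Hub: 8+29+20+13+5+24 = 99
Hub - P1 - P3 - P5 - P2 - P4 - Hub: 8+29+7+5+10+17 = 76
Hub - P1 - P3 - P5 - P4 - P2 - Hub: 8+29+7+13+10+24 = 91
Hub - P1 - P4 - P2 - P3 - P5 - Hub: 8+11+10+12+7+26 = 74
Hub - P1 - P4 - P2 - P5 - P3 - Hub: 8+11+10+5+7+33 = 74
… (46 more)
The minimum is 74.
One optimal route: Hub → P1 → P4 → P2 → P3 → P5 → Hub (or its reverse).

Shortest round trip = 74 min.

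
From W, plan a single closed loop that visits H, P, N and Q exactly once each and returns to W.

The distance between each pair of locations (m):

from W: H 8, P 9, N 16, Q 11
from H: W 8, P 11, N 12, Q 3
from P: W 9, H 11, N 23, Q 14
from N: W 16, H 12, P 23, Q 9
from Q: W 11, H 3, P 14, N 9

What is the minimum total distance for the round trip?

There are 12 distinct closed tours to check (reversals are equivalent).
W→H→P→N→Q→W: 8+11+23+9+11 = 62
W→H→P→Q→N→W: 8+11+14+9+16 = 58
W→H→N→P→Q→W: 8+12+23+14+11 = 68
W→H→N→Q→P→W: 8+12+9+14+9 = 52
W→H→Q→P→N→W: 8+3+14+23+16 = 64
W→H→Q→N→P→W: 8+3+9+23+9 = 52
W→P→H→N→Q→W: 9+11+12+9+11 = 52
W→P→H→Q→N→W: 9+11+3+9+16 = 48
W→P→N→H→Q→W: 9+23+12+3+11 = 58
W→P→Q→H→N→W: 9+14+3+12+16 = 54
W→N→H→P→Q→W: 16+12+11+14+11 = 64
W→N→P→H→Q→W: 16+23+11+3+11 = 64
The minimum is 48.
One optimal route: W → P → H → Q → N → W (or its reverse).

Minimum total distance: 48 m.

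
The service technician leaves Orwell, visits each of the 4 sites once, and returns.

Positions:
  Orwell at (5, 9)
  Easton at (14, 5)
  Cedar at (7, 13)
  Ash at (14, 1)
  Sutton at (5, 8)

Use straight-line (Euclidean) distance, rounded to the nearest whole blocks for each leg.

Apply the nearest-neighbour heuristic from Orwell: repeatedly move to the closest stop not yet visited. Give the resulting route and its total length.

Nearest-neighbour total = 33 blocks; route Orwell → Sutton → Cedar → Easton → Ash → Orwell.

From Orwell: distances to unvisited — Sutton=1, Cedar=4, Easton=10, Ash=12. Nearest is Sutton (1).
From Sutton: distances to unvisited — Cedar=5, Easton=9, Ash=11. Nearest is Cedar (5).
From Cedar: distances to unvisited — Easton=11, Ash=14. Nearest is Easton (11).
From Easton: distances to unvisited — Ash=4. Nearest is Ash (4).
Return Ash→Orwell: 12.
Total = 1 + 5 + 11 + 4 + 12 = 33.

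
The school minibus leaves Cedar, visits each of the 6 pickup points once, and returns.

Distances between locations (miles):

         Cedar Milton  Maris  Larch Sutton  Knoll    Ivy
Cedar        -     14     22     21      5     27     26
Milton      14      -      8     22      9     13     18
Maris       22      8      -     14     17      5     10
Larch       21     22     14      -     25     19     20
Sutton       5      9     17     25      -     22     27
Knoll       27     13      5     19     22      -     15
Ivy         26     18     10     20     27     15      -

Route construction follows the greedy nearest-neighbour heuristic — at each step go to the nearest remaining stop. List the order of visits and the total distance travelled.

Cedar → [Sutton:5 / Milton:14 / Larch:21 / Maris:22 / Ivy:26 / Knoll:27] → Sutton (5)
Sutton → [Milton:9 / Maris:17 / Knoll:22 / Larch:25 / Ivy:27] → Milton (9)
Milton → [Maris:8 / Knoll:13 / Ivy:18 / Larch:22] → Maris (8)
Maris → [Knoll:5 / Ivy:10 / Larch:14] → Knoll (5)
Knoll → [Ivy:15 / Larch:19] → Ivy (15)
Ivy → [Larch:20] → Larch (20)
Return Larch→Cedar: 21.
Total = 5 + 9 + 8 + 5 + 15 + 20 + 21 = 83.

Nearest-neighbour total = 83 miles; route Cedar → Sutton → Milton → Maris → Knoll → Ivy → Larch → Cedar.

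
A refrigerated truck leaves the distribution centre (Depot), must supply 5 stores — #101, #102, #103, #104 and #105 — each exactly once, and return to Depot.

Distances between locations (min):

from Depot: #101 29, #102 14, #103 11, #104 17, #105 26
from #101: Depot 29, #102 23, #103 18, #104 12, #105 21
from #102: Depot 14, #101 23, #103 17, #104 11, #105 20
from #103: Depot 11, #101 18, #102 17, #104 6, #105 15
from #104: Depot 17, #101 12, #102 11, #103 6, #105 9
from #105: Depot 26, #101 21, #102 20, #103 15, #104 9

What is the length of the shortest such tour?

Minimum total distance: 84 min.

Depot → #101 → #102 → #103 → #104 → #105 → Depot: 29+23+17+6+9+26 = 110
Depot → #101 → #102 → #103 → #105 → #104 → Depot: 29+23+17+15+9+17 = 110
Depot → #101 → #102 → #104 → #103 → #105 → Depot: 29+23+11+6+15+26 = 110
Depot → #101 → #102 → #104 → #105 → #103 → Depot: 29+23+11+9+15+11 = 98
Depot → #101 → #102 → #105 → #103 → #104 → Depot: 29+23+20+15+6+17 = 110
Depot → #101 → #102 → #105 → #104 → #103 → Depot: 29+23+20+9+6+11 = 98
Depot → #101 → #103 → #102 → #104 → #105 → Depot: 29+18+17+11+9+26 = 110
Depot → #101 → #103 → #102 → #105 → #104 → Depot: 29+18+17+20+9+17 = 110
Depot → #101 → #103 → #104 → #102 → #105 → Depot: 29+18+6+11+20+26 = 110
Depot → #101 → #103 → #104 → #105 → #102 → Depot: 29+18+6+9+20+14 = 96
Depot → #101 → #103 → #105 → #102 → #104 → Depot: 29+18+15+20+11+17 = 110
Depot → #101 → #103 → #105 → #104 → #102 → Depot: 29+18+15+9+11+14 = 96
Depot → #101 → #104 → #102 → #103 → #105 → Depot: 29+12+11+17+15+26 = 110
Depot → #101 → #104 → #102 → #105 → #103 → Depot: 29+12+11+20+15+11 = 98
… (46 more)
Depot → #102 → #101 → #104 → #105 → #103 → Depot: 14+23+12+9+15+11 = 84  ← best
The minimum is 84.
One optimal route: Depot → #102 → #101 → #104 → #105 → #103 → Depot (or its reverse).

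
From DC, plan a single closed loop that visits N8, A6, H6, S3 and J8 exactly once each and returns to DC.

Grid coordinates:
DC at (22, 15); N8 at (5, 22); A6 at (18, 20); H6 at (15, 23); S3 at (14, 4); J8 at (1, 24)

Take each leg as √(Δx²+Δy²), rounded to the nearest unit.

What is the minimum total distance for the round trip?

62 — the shortest possible round trip.

With 5 stops there are 5!/2 = 60 distinct round trips (a route and its reverse cost the same).
DC-N8-A6-H6-S3-J8-DC: 18+13+4+19+24+23 = 101
DC-N8-A6-H6-J8-S3-DC: 18+13+4+14+24+14 = 87
DC-N8-A6-S3-H6-J8-DC: 18+13+16+19+14+23 = 103
DC-N8-A6-S3-J8-H6-DC: 18+13+16+24+14+11 = 96
DC-N8-A6-J8-H6-S3-DC: 18+13+17+14+19+14 = 95
DC-N8-A6-J8-S3-H6-DC: 18+13+17+24+19+11 = 102
DC-N8-H6-A6-S3-J8-DC: 18+10+4+16+24+23 = 95
DC-N8-H6-A6-J8-S3-DC: 18+10+4+17+24+14 = 87
DC-N8-H6-S3-A6-J8-DC: 18+10+19+16+17+23 = 103
DC-N8-H6-S3-J8-A6-DC: 18+10+19+24+17+6 = 94
DC-N8-H6-J8-A6-S3-DC: 18+10+14+17+16+14 = 89
DC-N8-H6-J8-S3-A6-DC: 18+10+14+24+16+6 = 88
DC-N8-S3-A6-H6-J8-DC: 18+20+16+4+14+23 = 95
DC-N8-S3-A6-J8-H6-DC: 18+20+16+17+14+11 = 96
… (46 more)
DC-A6-H6-N8-J8-S3-DC: 6+4+10+4+24+14 = 62  ← best
The minimum is 62.
One optimal route: DC → A6 → H6 → N8 → J8 → S3 → DC (or its reverse).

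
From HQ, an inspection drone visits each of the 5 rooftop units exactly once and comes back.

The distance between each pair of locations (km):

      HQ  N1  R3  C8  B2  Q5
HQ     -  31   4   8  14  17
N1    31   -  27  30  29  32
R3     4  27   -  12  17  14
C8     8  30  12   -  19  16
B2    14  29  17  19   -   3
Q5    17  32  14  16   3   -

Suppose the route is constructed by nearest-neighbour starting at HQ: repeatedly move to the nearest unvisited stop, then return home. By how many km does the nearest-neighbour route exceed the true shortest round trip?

8 km longer than the optimal tour.

HQ: R3=4, C8=8, B2=14, Q5=17, N1=31 ⇒ R3
R3: C8=12, Q5=14, B2=17, N1=27 ⇒ C8
C8: Q5=16, B2=19, N1=30 ⇒ Q5
Q5: B2=3, N1=32 ⇒ B2
B2: N1=29 ⇒ N1
NN route HQ → R3 → C8 → Q5 → B2 → N1 → HQ costs 95.
Optimal: HQ → R3 → N1 → B2 → Q5 → C8 → HQ costs 87 (by enumerating all 60 distinct tours).
Excess = 95 − 87 = 8.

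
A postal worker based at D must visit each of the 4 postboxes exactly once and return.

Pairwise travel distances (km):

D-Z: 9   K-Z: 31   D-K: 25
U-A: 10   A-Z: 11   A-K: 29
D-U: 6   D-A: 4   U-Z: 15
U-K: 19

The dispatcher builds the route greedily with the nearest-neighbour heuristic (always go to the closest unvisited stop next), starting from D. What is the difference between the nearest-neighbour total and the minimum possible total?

D: A=4, U=6, Z=9, K=25 ⇒ A
A: U=10, Z=11, K=29 ⇒ U
U: Z=15, K=19 ⇒ Z
Z: K=31 ⇒ K
NN route D → A → U → Z → K → D costs 85.
Optimal: D → U → K → Z → A → D costs 71 (by enumerating all 12 distinct tours).
Excess = 85 − 71 = 14.

The nearest-neighbour route is 14 km longer than optimal.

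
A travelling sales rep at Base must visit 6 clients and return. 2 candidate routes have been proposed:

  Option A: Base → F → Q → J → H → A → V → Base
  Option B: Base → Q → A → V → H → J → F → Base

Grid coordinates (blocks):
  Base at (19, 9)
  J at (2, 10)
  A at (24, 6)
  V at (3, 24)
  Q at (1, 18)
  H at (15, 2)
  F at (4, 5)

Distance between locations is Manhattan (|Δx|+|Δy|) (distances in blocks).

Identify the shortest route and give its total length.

Shortest is Option A, total 148 blocks.

Option A: 19 + 16 + 9 + 21 + 13 + 39 + 31 = 148
Option B: 27 + 35 + 39 + 34 + 21 + 7 + 19 = 182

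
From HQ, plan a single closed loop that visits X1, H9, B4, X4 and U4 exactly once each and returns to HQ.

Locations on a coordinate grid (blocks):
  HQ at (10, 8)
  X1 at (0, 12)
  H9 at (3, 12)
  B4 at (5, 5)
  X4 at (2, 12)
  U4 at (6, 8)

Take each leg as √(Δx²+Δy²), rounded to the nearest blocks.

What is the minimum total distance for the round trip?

Shortest round trip = 27 blocks.

There are 60 distinct closed tours to check (reversals are equivalent).
HQ→X1→H9→B4→X4→U4→HQ: 11+3+7+8+6+4 = 39
HQ→X1→H9→B4→U4→X4→HQ: 11+3+7+3+6+9 = 39
HQ→X1→H9→X4→B4→U4→HQ: 11+3+1+8+3+4 = 30
HQ→X1→H9→X4→U4→B4→HQ: 11+3+1+6+3+6 = 30
HQ→X1→H9→U4→B4→X4→HQ: 11+3+5+3+8+9 = 39
HQ→X1→H9→U4→X4→B4→HQ: 11+3+5+6+8+6 = 39
HQ→X1→B4→H9→X4→U4→HQ: 11+9+7+1+6+4 = 38
HQ→X1→B4→H9→U4→X4→HQ: 11+9+7+5+6+9 = 47
HQ→X1→B4→X4→H9→U4→HQ: 11+9+8+1+5+4 = 38
HQ→X1→B4→X4→U4→H9→HQ: 11+9+8+6+5+8 = 47
HQ→X1→B4→U4→H9→X4→HQ: 11+9+3+5+1+9 = 38
HQ→X1→B4→U4→X4→H9→HQ: 11+9+3+6+1+8 = 38
HQ→X1→X4→H9→B4→U4→HQ: 11+2+1+7+3+4 = 28
HQ→X1→X4→H9→U4→B4→HQ: 11+2+1+5+3+6 = 28
… (46 more)
HQ→H9→X4→X1→B4→U4→HQ: 8+1+2+9+3+4 = 27  ← best
The minimum is 27.
One optimal route: HQ → H9 → X4 → X1 → B4 → U4 → HQ (or its reverse).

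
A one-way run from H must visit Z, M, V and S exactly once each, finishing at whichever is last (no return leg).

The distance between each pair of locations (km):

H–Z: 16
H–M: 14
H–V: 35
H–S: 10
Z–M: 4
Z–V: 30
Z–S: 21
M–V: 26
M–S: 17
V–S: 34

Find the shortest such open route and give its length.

There are 4! = 24 possible orderings.
H→Z→M→V→S: 16+4+26+34 = 80
H→Z→M→S→V: 16+4+17+34 = 71
H→Z→V→M→S: 16+30+26+17 = 89
H→Z→V→S→M: 16+30+34+17 = 97
H→Z→S→M→V: 16+21+17+26 = 80
H→Z→S→V→M: 16+21+34+26 = 97
H→M→Z→V→S: 14+4+30+34 = 82
H→M→Z→S→V: 14+4+21+34 = 73
H→M→V→Z→S: 14+26+30+21 = 91
H→M→V→S→Z: 14+26+34+21 = 95
H→M→S→Z→V: 14+17+21+30 = 82
H→M→S→V→Z: 14+17+34+30 = 95
H→V→Z→M→S: 35+30+4+17 = 86
H→V→Z→S→M: 35+30+21+17 = 103
… (10 more)
H→S→Z→M→V: 10+21+4+26 = 61  ← best
The minimum is 61.
One shortest path: H → S → Z → M → V.

61 km — the minimum one-way total.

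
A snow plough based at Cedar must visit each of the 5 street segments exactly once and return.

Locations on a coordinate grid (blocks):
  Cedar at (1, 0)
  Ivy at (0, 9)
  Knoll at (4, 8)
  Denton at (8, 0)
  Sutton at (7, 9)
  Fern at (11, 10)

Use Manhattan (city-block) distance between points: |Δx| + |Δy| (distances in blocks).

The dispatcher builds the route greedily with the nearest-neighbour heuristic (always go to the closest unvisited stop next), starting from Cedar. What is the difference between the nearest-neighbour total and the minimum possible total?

Excess over optimum: 14 blocks.

From Cedar: Denton=7, Ivy=10, Knoll=11, Sutton=15, Fern=20 → choose Denton (7).
From Denton: Sutton=10, Knoll=12, Fern=13, Ivy=17 → choose Sutton (10).
From Sutton: Knoll=4, Fern=5, Ivy=7 → choose Knoll (4).
From Knoll: Ivy=5, Fern=9 → choose Ivy (5).
From Ivy: Fern=12 → choose Fern (12).
NN route Cedar → Denton → Sutton → Knoll → Ivy → Fern → Cedar costs 58.
Optimal: Cedar → Ivy → Knoll → Sutton → Fern → Denton → Cedar costs 44 (by enumerating all 60 distinct tours).
Excess = 58 − 44 = 14.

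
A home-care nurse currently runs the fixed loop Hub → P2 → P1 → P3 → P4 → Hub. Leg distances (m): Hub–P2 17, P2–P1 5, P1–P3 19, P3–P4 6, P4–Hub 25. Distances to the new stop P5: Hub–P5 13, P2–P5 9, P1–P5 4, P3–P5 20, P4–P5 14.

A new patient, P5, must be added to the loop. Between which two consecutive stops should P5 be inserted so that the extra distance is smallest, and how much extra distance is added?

Adding 2 m by placing P5 on the P4–Hub leg.

Insertion cost between consecutive stops i–j is d(i,P5) + d(P5,j) − d(i,j):
  between Hub and P2: 13 + 9 − 17 = 5
  between P2 and P1: 9 + 4 − 5 = 8
  between P1 and P3: 4 + 20 − 19 = 5
  between P3 and P4: 20 + 14 − 6 = 28
  between P4 and Hub: 14 + 13 − 25 = 2
Cheapest insertion is between P4 and Hub, adding 2.
New total = 72 + 2 = 74.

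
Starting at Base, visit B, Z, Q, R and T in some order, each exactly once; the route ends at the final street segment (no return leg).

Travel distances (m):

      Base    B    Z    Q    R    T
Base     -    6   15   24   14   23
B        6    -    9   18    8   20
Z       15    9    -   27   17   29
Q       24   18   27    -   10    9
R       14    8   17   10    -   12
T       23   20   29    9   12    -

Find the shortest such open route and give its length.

There are 5! = 120 possible orderings.
Base - B - Z - Q - R - T: 6+9+27+10+12 = 64
Base - B - Z - Q - T - R: 6+9+27+9+12 = 63
Base - B - Z - R - Q - T: 6+9+17+10+9 = 51
Base - B - Z - R - T - Q: 6+9+17+12+9 = 53
Base - B - Z - T - Q - R: 6+9+29+9+10 = 63
Base - B - Z - T - R - Q: 6+9+29+12+10 = 66
Base - B - Q - Z - R - T: 6+18+27+17+12 = 80
Base - B - Q - Z - T - R: 6+18+27+29+12 = 92
Base - B - Q - R - Z - T: 6+18+10+17+29 = 80
Base - B - Q - R - T - Z: 6+18+10+12+29 = 75
Base - B - Q - T - Z - R: 6+18+9+29+17 = 79
Base - B - Q - T - R - Z: 6+18+9+12+17 = 62
Base - B - R - Z - Q - T: 6+8+17+27+9 = 67
Base - B - R - Z - T - Q: 6+8+17+29+9 = 69
… (106 more)
The minimum is 51.
One shortest path: Base → B → Z → R → Q → T.

Shortest open route: 51 m.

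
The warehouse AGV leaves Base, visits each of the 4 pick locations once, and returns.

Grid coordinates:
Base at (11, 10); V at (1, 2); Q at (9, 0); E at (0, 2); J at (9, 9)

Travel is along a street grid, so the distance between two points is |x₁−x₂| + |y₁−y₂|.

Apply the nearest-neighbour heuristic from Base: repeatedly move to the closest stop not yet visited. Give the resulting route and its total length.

At Base the remaining stops are J 3, Q 12, V 18, E 19; go to J.
At J the remaining stops are Q 9, V 15, E 16; go to Q.
At Q the remaining stops are V 10, E 11; go to V.
At V the remaining stops are E 1; go to E.
Return E→Base: 19.
Total = 3 + 9 + 10 + 1 + 19 = 42.

Total distance 42 via the nearest-neighbour route Base → J → Q → V → E → Base.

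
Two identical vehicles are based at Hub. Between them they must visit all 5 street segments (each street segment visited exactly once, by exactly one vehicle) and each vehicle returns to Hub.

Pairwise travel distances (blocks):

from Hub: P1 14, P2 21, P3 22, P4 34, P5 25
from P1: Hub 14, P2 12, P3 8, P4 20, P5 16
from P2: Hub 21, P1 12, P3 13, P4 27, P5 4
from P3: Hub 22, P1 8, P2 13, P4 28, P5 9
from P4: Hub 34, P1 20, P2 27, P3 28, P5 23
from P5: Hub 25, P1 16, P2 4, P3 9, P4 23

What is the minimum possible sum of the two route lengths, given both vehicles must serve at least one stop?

Check every non-empty split of the stops between the two vehicles; for each half take its own optimal tour:
  {P1} + {P2, P3, P4, P5}: 28 + 96 = 124
  {P2} + {P1, P3, P4, P5}: 42 + 88 = 130
  {P1, P2} + {P3, P4, P5}: 47 + 88 = 135
  {P3} + {P1, P2, P4, P5}: 44 + 82 = 126
  {P1, P3} + {P2, P4, P5}: 44 + 82 = 126
  {P2, P3} + {P1, P4, P5}: 56 + 82 = 138
  … (15 splits in total)
Best: vehicle 1 Hub → P1 → Hub = 28; vehicle 2 Hub → P2 → P5 → P3 → P4 → Hub = 96; combined 124.

124 blocks — the smallest possible combined total.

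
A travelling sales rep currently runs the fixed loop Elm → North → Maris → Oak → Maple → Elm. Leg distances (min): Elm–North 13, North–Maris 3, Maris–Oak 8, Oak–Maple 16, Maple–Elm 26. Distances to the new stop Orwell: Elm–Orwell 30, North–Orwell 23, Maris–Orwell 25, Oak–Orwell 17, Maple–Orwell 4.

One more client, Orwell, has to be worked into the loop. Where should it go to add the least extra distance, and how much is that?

+5 min — insert Orwell between Oak and Maple.

Insertion cost between consecutive stops i–j is d(i,Orwell) + d(Orwell,j) − d(i,j):
  between Elm and North: 30 + 23 − 13 = 40
  between North and Maris: 23 + 25 − 3 = 45
  between Maris and Oak: 25 + 17 − 8 = 34
  between Oak and Maple: 17 + 4 − 16 = 5
  between Maple and Elm: 4 + 30 − 26 = 8
Cheapest insertion is between Oak and Maple, adding 5.
New total = 66 + 5 = 71.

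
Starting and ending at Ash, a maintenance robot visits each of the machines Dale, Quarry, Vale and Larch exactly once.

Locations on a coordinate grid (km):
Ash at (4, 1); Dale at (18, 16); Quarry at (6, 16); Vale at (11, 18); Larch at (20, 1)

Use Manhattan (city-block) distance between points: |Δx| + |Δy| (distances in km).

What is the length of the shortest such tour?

66 km — the shortest possible round trip.

Ash-Dale-Quarry-Vale-Larch-Ash: 29+12+7+26+16 = 90
Ash-Dale-Quarry-Larch-Vale-Ash: 29+12+29+26+24 = 120
Ash-Dale-Vale-Quarry-Larch-Ash: 29+9+7+29+16 = 90
Ash-Dale-Vale-Larch-Quarry-Ash: 29+9+26+29+17 = 110
Ash-Dale-Larch-Quarry-Vale-Ash: 29+17+29+7+24 = 106
Ash-Dale-Larch-Vale-Quarry-Ash: 29+17+26+7+17 = 96
Ash-Quarry-Dale-Vale-Larch-Ash: 17+12+9+26+16 = 80
Ash-Quarry-Dale-Larch-Vale-Ash: 17+12+17+26+24 = 96
Ash-Quarry-Vale-Dale-Larch-Ash: 17+7+9+17+16 = 66
Ash-Quarry-Larch-Dale-Vale-Ash: 17+29+17+9+24 = 96
Ash-Vale-Dale-Quarry-Larch-Ash: 24+9+12+29+16 = 90
Ash-Vale-Quarry-Dale-Larch-Ash: 24+7+12+17+16 = 76
The minimum is 66.
One optimal route: Ash → Quarry → Vale → Dale → Larch → Ash (or its reverse).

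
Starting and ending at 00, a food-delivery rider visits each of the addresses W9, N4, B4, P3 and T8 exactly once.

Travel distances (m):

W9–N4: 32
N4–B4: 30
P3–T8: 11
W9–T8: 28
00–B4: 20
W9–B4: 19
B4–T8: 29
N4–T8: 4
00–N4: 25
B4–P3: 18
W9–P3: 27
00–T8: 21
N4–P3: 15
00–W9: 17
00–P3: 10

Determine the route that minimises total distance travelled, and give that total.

Minimum total distance: 91 m.

With 5 stops there are 5!/2 = 60 distinct round trips (a route and its reverse cost the same).
00 → W9 → N4 → B4 → P3 → T8 → 00: 17+32+30+18+11+21 = 129
00 → W9 → N4 → B4 → T8 → P3 → 00: 17+32+30+29+11+10 = 129
00 → W9 → N4 → P3 → B4 → T8 → 00: 17+32+15+18+29+21 = 132
00 → W9 → N4 → P3 → T8 → B4 → 00: 17+32+15+11+29+20 = 124
00 → W9 → N4 → T8 → B4 → P3 → 00: 17+32+4+29+18+10 = 110
00 → W9 → N4 → T8 → P3 → B4 → 00: 17+32+4+11+18+20 = 102
00 → W9 → B4 → N4 → P3 → T8 → 00: 17+19+30+15+11+21 = 113
00 → W9 → B4 → N4 → T8 → P3 → 00: 17+19+30+4+11+10 = 91
00 → W9 → B4 → P3 → N4 → T8 → 00: 17+19+18+15+4+21 = 94
00 → W9 → B4 → P3 → T8 → N4 → 00: 17+19+18+11+4+25 = 94
00 → W9 → B4 → T8 → N4 → P3 → 00: 17+19+29+4+15+10 = 94
00 → W9 → B4 → T8 → P3 → N4 → 00: 17+19+29+11+15+25 = 116
00 → W9 → P3 → N4 → B4 → T8 → 00: 17+27+15+30+29+21 = 139
00 → W9 → P3 → N4 → T8 → B4 → 00: 17+27+15+4+29+20 = 112
… (46 more)
The minimum is 91.
One optimal route: 00 → W9 → B4 → N4 → T8 → P3 → 00 (or its reverse).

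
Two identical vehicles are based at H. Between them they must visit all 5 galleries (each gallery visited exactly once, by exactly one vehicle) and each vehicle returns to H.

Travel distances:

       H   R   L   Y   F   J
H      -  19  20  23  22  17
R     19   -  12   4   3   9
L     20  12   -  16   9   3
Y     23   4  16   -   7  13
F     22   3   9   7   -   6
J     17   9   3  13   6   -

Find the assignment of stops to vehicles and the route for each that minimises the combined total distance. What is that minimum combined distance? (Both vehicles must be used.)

There are 2^4 − 1 = 15 ways to divide the 5 stops into two non-empty groups. For each, the best each vehicle can do is its own shortest tour through its group:
  {R} + {L, Y, F, J}: 38 + 59 = 97
  {L} + {R, Y, F, J}: 40 + 53 = 93
  {R, L} + {Y, F, J}: 51 + 53 = 104
  {Y} + {R, L, F, J}: 46 + 51 = 97
  {R, Y} + {L, F, J}: 46 + 51 = 97
  {L, Y} + {R, F, J}: 59 + 45 = 104
  … (15 splits in total)
  {R, Y, F} + {L, J}: 52 + 40 = 92  ← best
Best: vehicle 1 H → R → Y → F → H = 52; vehicle 2 H → L → J → H = 40; combined 92.

92 — the smallest possible combined total.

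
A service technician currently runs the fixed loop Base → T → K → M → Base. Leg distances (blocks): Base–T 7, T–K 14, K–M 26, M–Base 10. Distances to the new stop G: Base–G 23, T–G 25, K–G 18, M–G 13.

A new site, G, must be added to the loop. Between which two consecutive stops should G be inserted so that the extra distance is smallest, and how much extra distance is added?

Insertion cost between consecutive stops i–j is d(i,G) + d(G,j) − d(i,j):
  between Base and T: 23 + 25 − 7 = 41
  between T and K: 25 + 18 − 14 = 29
  between K and M: 18 + 13 − 26 = 5
  between M and Base: 13 + 23 − 10 = 26
Cheapest insertion is between K and M, adding 5.
New total = 57 + 5 = 62.

+5 blocks — insert G between K and M.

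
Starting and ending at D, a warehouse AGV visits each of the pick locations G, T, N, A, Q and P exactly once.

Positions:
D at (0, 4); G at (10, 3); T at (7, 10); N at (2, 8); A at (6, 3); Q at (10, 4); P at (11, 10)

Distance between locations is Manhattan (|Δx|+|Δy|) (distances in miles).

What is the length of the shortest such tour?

There are 360 distinct closed tours to check (reversals are equivalent).
D→G→T→N→A→Q→P→D: 11+10+7+9+5+7+17 = 66
D→G→T→N→A→P→Q→D: 11+10+7+9+12+7+10 = 66
D→G→T→N→Q→A→P→D: 11+10+7+12+5+12+17 = 74
D→G→T→N→Q→P→A→D: 11+10+7+12+7+12+7 = 66
D→G→T→N→P→A→Q→D: 11+10+7+11+12+5+10 = 66
D→G→T→N→P→Q→A→D: 11+10+7+11+7+5+7 = 58
D→G→T→A→N→Q→P→D: 11+10+8+9+12+7+17 = 74
D→G→T→A→N→P→Q→D: 11+10+8+9+11+7+10 = 66
… (352 more)
D→N→T→P→Q→G→A→D: 6+7+4+7+1+4+7 = 36  ← best
The minimum is 36.
One optimal route: D → N → T → P → Q → G → A → D (or its reverse).

36 miles — the shortest possible round trip.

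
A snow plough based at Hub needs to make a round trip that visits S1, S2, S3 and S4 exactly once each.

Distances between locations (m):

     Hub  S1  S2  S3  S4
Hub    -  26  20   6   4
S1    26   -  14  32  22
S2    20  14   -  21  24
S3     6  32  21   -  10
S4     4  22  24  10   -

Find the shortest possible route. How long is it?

Shortest round trip = 67 m.

Hub - S1 - S2 - S3 - S4 - Hub: 26+14+21+10+4 = 75
Hub - S1 - S2 - S4 - S3 - Hub: 26+14+24+10+6 = 80
Hub - S1 - S3 - S2 - S4 - Hub: 26+32+21+24+4 = 107
Hub - S1 - S3 - S4 - S2 - Hub: 26+32+10+24+20 = 112
Hub - S1 - S4 - S2 - S3 - Hub: 26+22+24+21+6 = 99
Hub - S1 - S4 - S3 - S2 - Hub: 26+22+10+21+20 = 99
Hub - S2 - S1 - S3 - S4 - Hub: 20+14+32+10+4 = 80
Hub - S2 - S1 - S4 - S3 - Hub: 20+14+22+10+6 = 72
Hub - S2 - S3 - S1 - S4 - Hub: 20+21+32+22+4 = 99
Hub - S2 - S4 - S1 - S3 - Hub: 20+24+22+32+6 = 104
Hub - S3 - S1 - S2 - S4 - Hub: 6+32+14+24+4 = 80
Hub - S3 - S2 - S1 - S4 - Hub: 6+21+14+22+4 = 67
The minimum is 67.
One optimal route: Hub → S3 → S2 → S1 → S4 → Hub (or its reverse).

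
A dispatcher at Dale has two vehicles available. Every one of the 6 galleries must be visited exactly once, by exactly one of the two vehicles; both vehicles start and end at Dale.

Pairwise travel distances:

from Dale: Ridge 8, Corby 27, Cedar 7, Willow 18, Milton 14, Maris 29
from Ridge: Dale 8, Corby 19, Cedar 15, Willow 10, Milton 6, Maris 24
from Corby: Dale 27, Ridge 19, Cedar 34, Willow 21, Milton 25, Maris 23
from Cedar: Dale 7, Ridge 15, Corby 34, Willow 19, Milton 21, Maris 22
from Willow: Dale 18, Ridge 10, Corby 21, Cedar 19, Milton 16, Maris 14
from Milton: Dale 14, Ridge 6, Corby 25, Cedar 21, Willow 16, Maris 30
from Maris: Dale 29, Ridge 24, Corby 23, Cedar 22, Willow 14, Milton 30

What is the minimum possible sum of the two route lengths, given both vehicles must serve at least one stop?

Try each way of splitting the stops between the two vehicles (each non-empty) and, for each split, find the best tour for each vehicle:
  {Ridge} + {Corby, Cedar, Willow, Milton, Maris}: 16 + 102 = 118
  {Corby} + {Ridge, Cedar, Willow, Milton, Maris}: 54 + 73 = 127
  {Ridge, Corby} + {Cedar, Willow, Milton, Maris}: 54 + 73 = 127
  {Cedar} + {Ridge, Corby, Willow, Milton, Maris}: 14 + 94 = 108
  {Ridge, Cedar} + {Corby, Willow, Milton, Maris}: 30 + 94 = 124
  {Corby, Cedar} + {Ridge, Willow, Milton, Maris}: 68 + 73 = 141
  … (31 splits in total)
Best: vehicle 1 Dale → Cedar → Dale = 14; vehicle 2 Dale → Ridge → Corby → Maris → Willow → Milton → Dale = 94; combined 108.

108 — the smallest possible combined total.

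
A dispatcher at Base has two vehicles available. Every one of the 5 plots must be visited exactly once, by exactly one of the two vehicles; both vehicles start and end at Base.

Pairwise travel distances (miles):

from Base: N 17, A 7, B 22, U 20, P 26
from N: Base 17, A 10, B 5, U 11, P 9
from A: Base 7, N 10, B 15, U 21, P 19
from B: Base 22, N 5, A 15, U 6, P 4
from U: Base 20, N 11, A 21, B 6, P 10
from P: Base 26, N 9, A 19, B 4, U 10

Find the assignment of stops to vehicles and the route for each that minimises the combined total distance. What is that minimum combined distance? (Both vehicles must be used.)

Try each way of splitting the stops between the two vehicles (each non-empty) and, for each split, find the best tour for each vehicle:
  {N} + {A, B, U, P}: 34 + 56 = 90
  {A} + {N, B, U, P}: 14 + 56 = 70
  {N, A} + {B, U, P}: 34 + 56 = 90
  {B} + {N, A, U, P}: 44 + 56 = 100
  {N, B} + {A, U, P}: 44 + 56 = 100
  {A, B} + {N, U, P}: 44 + 56 = 100
  … (15 splits in total)
Best: vehicle 1 Base → A → Base = 14; vehicle 2 Base → N → B → P → U → Base = 56; combined 70.

70 miles — the smallest possible combined total.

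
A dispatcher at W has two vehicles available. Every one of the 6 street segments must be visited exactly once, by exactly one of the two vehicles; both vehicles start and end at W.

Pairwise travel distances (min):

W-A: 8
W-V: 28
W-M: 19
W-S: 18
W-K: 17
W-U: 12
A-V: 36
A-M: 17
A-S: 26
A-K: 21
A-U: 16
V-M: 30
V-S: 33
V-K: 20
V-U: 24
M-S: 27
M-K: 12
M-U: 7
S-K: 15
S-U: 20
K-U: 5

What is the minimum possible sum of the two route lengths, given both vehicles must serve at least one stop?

There are 2^5 − 1 = 31 ways to divide the 6 stops into two non-empty groups. For each, the best each vehicle can do is its own shortest tour through its group:
  {A} + {V, M, S, K, U}: 16 + 102 = 118
  {V} + {A, M, S, K, U}: 56 + 70 = 126
  {A, V} + {M, S, K, U}: 72 + 64 = 136
  {M} + {A, V, S, K, U}: 38 + 100 = 138
  {A, M} + {V, S, K, U}: 44 + 88 = 132
  {V, M} + {A, S, K, U}: 77 + 62 = 139
  … (31 splits in total)
Best: vehicle 1 W → A → W = 16; vehicle 2 W → M → U → K → V → S → W = 102; combined 118.

118 min — the smallest possible combined total.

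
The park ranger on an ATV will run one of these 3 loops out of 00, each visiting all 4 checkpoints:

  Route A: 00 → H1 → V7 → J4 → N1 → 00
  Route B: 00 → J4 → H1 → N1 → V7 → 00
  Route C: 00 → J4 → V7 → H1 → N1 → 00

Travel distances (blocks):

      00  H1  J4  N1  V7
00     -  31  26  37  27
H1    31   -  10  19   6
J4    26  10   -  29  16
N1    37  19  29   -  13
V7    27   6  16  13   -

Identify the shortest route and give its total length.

95 blocks — Route B is the shortest.

Route A: 31 + 6 + 16 + 29 + 37 = 119
Route B: 26 + 10 + 19 + 13 + 27 = 95
Route C: 26 + 16 + 6 + 19 + 37 = 104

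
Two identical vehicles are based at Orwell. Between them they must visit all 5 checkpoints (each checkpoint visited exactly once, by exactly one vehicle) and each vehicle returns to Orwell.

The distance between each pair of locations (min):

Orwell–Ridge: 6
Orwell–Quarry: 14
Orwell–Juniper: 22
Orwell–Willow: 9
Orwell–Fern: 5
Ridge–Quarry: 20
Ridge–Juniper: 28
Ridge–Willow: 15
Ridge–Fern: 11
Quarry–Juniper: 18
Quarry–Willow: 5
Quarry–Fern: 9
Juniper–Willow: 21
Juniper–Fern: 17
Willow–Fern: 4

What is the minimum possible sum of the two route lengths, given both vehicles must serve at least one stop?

Minimum combined distance: 66 min.

Try each way of splitting the stops between the two vehicles (each non-empty) and, for each split, find the best tour for each vehicle:
  {Ridge} + {Quarry, Juniper, Willow, Fern}: 12 + 54 = 66
  {Quarry} + {Ridge, Juniper, Willow, Fern}: 28 + 64 = 92
  {Ridge, Quarry} + {Juniper, Willow, Fern}: 40 + 52 = 92
  {Juniper} + {Ridge, Quarry, Willow, Fern}: 44 + 40 = 84
  {Ridge, Juniper} + {Quarry, Willow, Fern}: 56 + 28 = 84
  {Quarry, Juniper} + {Ridge, Willow, Fern}: 54 + 30 = 84
  … (15 splits in total)
Best: vehicle 1 Orwell → Ridge → Orwell = 12; vehicle 2 Orwell → Juniper → Quarry → Willow → Fern → Orwell = 54; combined 66.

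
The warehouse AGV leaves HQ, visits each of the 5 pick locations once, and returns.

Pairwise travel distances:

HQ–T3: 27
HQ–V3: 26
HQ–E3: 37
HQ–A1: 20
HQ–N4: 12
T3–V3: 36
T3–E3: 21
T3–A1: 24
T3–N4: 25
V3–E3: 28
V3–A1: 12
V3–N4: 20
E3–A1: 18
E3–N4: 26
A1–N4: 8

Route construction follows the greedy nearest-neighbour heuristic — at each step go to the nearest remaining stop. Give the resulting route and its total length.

HQ → [N4:12 / A1:20 / V3:26 / T3:27 / E3:37] → N4 (12)
N4 → [A1:8 / V3:20 / T3:25 / E3:26] → A1 (8)
A1 → [V3:12 / E3:18 / T3:24] → V3 (12)
V3 → [E3:28 / T3:36] → E3 (28)
E3 → [T3:21] → T3 (21)
Return T3→HQ: 27.
Total = 12 + 8 + 12 + 28 + 21 + 27 = 108.

108 along HQ → N4 → A1 → V3 → E3 → T3 → HQ.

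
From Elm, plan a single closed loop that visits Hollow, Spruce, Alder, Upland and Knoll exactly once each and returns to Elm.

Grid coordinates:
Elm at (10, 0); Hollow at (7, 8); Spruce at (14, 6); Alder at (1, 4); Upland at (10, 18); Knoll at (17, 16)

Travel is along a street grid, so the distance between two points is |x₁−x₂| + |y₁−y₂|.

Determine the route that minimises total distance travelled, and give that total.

Minimum total distance: 68.

There are 60 distinct closed tours to check (reversals are equivalent).
Elm-Hollow-Spruce-Alder-Upland-Knoll-Elm: 11+9+15+23+9+23 = 90
Elm-Hollow-Spruce-Alder-Knoll-Upland-Elm: 11+9+15+28+9+18 = 90
Elm-Hollow-Spruce-Upland-Alder-Knoll-Elm: 11+9+16+23+28+23 = 110
Elm-Hollow-Spruce-Upland-Knoll-Alder-Elm: 11+9+16+9+28+13 = 86
Elm-Hollow-Spruce-Knoll-Alder-Upland-Elm: 11+9+13+28+23+18 = 102
Elm-Hollow-Spruce-Knoll-Upland-Alder-Elm: 11+9+13+9+23+13 = 78
Elm-Hollow-Alder-Spruce-Upland-Knoll-Elm: 11+10+15+16+9+23 = 84
Elm-Hollow-Alder-Spruce-Knoll-Upland-Elm: 11+10+15+13+9+18 = 76
Elm-Hollow-Alder-Upland-Spruce-Knoll-Elm: 11+10+23+16+13+23 = 96
Elm-Hollow-Alder-Upland-Knoll-Spruce-Elm: 11+10+23+9+13+10 = 76
Elm-Hollow-Alder-Knoll-Spruce-Upland-Elm: 11+10+28+13+16+18 = 96
Elm-Hollow-Alder-Knoll-Upland-Spruce-Elm: 11+10+28+9+16+10 = 84
Elm-Hollow-Upland-Spruce-Alder-Knoll-Elm: 11+13+16+15+28+23 = 106
Elm-Hollow-Upland-Spruce-Knoll-Alder-Elm: 11+13+16+13+28+13 = 94
… (46 more)
Elm-Spruce-Knoll-Upland-Hollow-Alder-Elm: 10+13+9+13+10+13 = 68  ← best
The minimum is 68.
One optimal route: Elm → Spruce → Knoll → Upland → Hollow → Alder → Elm (or its reverse).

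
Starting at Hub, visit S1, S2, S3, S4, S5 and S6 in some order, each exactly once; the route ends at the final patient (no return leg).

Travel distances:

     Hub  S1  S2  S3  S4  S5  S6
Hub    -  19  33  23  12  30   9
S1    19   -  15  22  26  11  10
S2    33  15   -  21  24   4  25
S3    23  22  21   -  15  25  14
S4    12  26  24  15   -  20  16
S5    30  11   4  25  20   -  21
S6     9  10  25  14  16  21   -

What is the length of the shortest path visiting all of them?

There are 6! = 720 possible orderings.
Hub - S1 - S2 - S3 - S4 - S5 - S6: 19+15+21+15+20+21 = 111
Hub - S1 - S2 - S3 - S4 - S6 - S5: 19+15+21+15+16+21 = 107
Hub - S1 - S2 - S3 - S5 - S4 - S6: 19+15+21+25+20+16 = 116
Hub - S1 - S2 - S3 - S5 - S6 - S4: 19+15+21+25+21+16 = 117
Hub - S1 - S2 - S3 - S6 - S4 - S5: 19+15+21+14+16+20 = 105
Hub - S1 - S2 - S3 - S6 - S5 - S4: 19+15+21+14+21+20 = 110
Hub - S1 - S2 - S4 - S3 - S5 - S6: 19+15+24+15+25+21 = 119
Hub - S1 - S2 - S4 - S3 - S6 - S5: 19+15+24+15+14+21 = 108
… (712 more)
Hub - S4 - S3 - S6 - S1 - S5 - S2: 12+15+14+10+11+4 = 66  ← best
The minimum is 66.
One shortest path: Hub → S4 → S3 → S6 → S1 → S5 → S2.

Minimum one-way distance = 66.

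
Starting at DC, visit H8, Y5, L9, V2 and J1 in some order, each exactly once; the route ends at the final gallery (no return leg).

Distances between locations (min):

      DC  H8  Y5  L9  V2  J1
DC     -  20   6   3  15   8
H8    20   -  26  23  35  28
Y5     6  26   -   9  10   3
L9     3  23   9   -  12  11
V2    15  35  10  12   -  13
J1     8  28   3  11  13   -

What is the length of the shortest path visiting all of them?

Minimum one-way distance = 56 min.

There are 5! = 120 possible orderings.
DC - H8 - Y5 - L9 - V2 - J1: 20+26+9+12+13 = 80
DC - H8 - Y5 - L9 - J1 - V2: 20+26+9+11+13 = 79
DC - H8 - Y5 - V2 - L9 - J1: 20+26+10+12+11 = 79
DC - H8 - Y5 - V2 - J1 - L9: 20+26+10+13+11 = 80
DC - H8 - Y5 - J1 - L9 - V2: 20+26+3+11+12 = 72
DC - H8 - Y5 - J1 - V2 - L9: 20+26+3+13+12 = 74
DC - H8 - L9 - Y5 - V2 - J1: 20+23+9+10+13 = 75
DC - H8 - L9 - Y5 - J1 - V2: 20+23+9+3+13 = 68
DC - H8 - L9 - V2 - Y5 - J1: 20+23+12+10+3 = 68
DC - H8 - L9 - V2 - J1 - Y5: 20+23+12+13+3 = 71
DC - H8 - L9 - J1 - Y5 - V2: 20+23+11+3+10 = 67
DC - H8 - L9 - J1 - V2 - Y5: 20+23+11+13+10 = 77
DC - H8 - V2 - Y5 - L9 - J1: 20+35+10+9+11 = 85
DC - H8 - V2 - Y5 - J1 - L9: 20+35+10+3+11 = 79
… (106 more)
DC - L9 - V2 - Y5 - J1 - H8: 3+12+10+3+28 = 56  ← best
The minimum is 56.
One shortest path: DC → L9 → V2 → Y5 → J1 → H8.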